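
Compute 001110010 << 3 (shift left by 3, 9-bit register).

Original: 001110010 (decimal 114)
Shift left by 3 positions
Append 3 zeros on the right and drop the 3 high bits that overflow the 9-bit width
Result: 110010000 (decimal 400)
Equivalent: 114 << 3 = 114 × 2^3 = 912, truncated to 9 bits = 400



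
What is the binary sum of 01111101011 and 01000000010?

Add column by column from the right: bit + bit + carry-in; write the sum mod 2, carry 1 when the sum is 2 or 3.
carry:  10000000100
        01111101011
+       01000000010
-------------------
       010111101101
(the carry out of the leftmost column, 0, becomes the leading bit)
Decimal check:
  01111101011 = 512 + 256 + 128 + 64 + 32 + 8 + 2 + 1 = 1003
  01000000010 = 512 + 2 = 514
  1003 + 514 = 1517, and 010111101101 = 1024 + 256 + 128 + 64 + 32 + 8 + 4 + 1 = 1517 ✓



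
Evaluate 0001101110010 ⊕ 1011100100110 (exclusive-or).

XOR: 1 when bits differ
  0001101110010
^ 1011100100110
---------------
  1010001010100
Decimal: 882 ^ 5926 = 5204



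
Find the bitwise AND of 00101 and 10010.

AND: 1 only when both bits are 1
  00101
& 10010
-------
  00000
Decimal: 5 & 18 = 0



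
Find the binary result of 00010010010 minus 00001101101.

Method 1 - Direct subtraction (column by column from the right: bit − bit − borrow-in; if negative, add 2 and borrow 1 from the next column):
borrow: 00011011010
        00010010010
-       00001101101
-------------------
        00000100101

Method 2 - Add two's complement:
Two's complement of 00001101101: invert → 11110010010, add 1 → 11110010011
  00010010010
+ 11110010011
-------------
 100000100101  (end carry out of the top bit = 1)
Discarding the end carry: 00000100101
Decimal check:
  00010010010 = 128 + 16 + 2 = 146
  00001101101 = 64 + 32 + 8 + 4 + 1 = 109
  146 - 109 = 37, and 00000100101 = 32 + 4 + 1 = 37 ✓



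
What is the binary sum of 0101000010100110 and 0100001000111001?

Add column by column from the right: bit + bit + carry-in; write the sum mod 2, carry 1 when the sum is 2 or 3.
carry:  1000000001000000
        0101000010100110
+       0100001000111001
------------------------
       01001001011011111
(the carry out of the leftmost column, 0, becomes the leading bit)
Decimal check:
  0101000010100110 = 16384 + 4096 + 128 + 32 + 4 + 2 = 20646
  0100001000111001 = 16384 + 512 + 32 + 16 + 8 + 1 = 16953
  20646 + 16953 = 37599, and 01001001011011111 = 32768 + 4096 + 512 + 128 + 64 + 16 + 8 + 4 + 2 + 1 = 37599 ✓



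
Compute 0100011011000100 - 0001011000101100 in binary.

Method 1 - Direct subtraction (column by column from the right: bit − bit − borrow-in; if negative, add 2 and borrow 1 from the next column):
borrow: 0110000001110000
        0100011011000100
-       0001011000101100
------------------------
        0011000010011000

Method 2 - Add two's complement:
Two's complement of 0001011000101100: invert → 1110100111010011, add 1 → 1110100111010100
  0100011011000100
+ 1110100111010100
------------------
 10011000010011000  (end carry out of the top bit = 1)
Discarding the end carry: 0011000010011000
Decimal check:
  0100011011000100 = 16384 + 1024 + 512 + 128 + 64 + 4 = 18116
  0001011000101100 = 4096 + 1024 + 512 + 32 + 8 + 4 = 5676
  18116 - 5676 = 12440, and 0011000010011000 = 8192 + 4096 + 128 + 16 + 8 = 12440 ✓



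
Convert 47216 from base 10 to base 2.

Using repeated division by 2:
47216 ÷ 2 = 23608 remainder 0
23608 ÷ 2 = 11804 remainder 0
11804 ÷ 2 = 5902 remainder 0
5902 ÷ 2 = 2951 remainder 0
2951 ÷ 2 = 1475 remainder 1
1475 ÷ 2 = 737 remainder 1
737 ÷ 2 = 368 remainder 1
368 ÷ 2 = 184 remainder 0
184 ÷ 2 = 92 remainder 0
92 ÷ 2 = 46 remainder 0
46 ÷ 2 = 23 remainder 0
23 ÷ 2 = 11 remainder 1
11 ÷ 2 = 5 remainder 1
5 ÷ 2 = 2 remainder 1
2 ÷ 2 = 1 remainder 0
1 ÷ 2 = 0 remainder 1
Reading remainders bottom to top: 1011100001110000



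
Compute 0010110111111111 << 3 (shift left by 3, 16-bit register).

Original: 0010110111111111 (decimal 11775)
Shift left by 3 positions
Append 3 zeros on the right and drop the 3 high bits that overflow the 16-bit width
Result: 0110111111111000 (decimal 28664)
Equivalent: 11775 << 3 = 11775 × 2^3 = 94200, truncated to 16 bits = 28664



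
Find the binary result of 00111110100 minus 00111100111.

Method 1 - Direct subtraction (column by column from the right: bit − bit − borrow-in; if negative, add 2 and borrow 1 from the next column):
borrow: 00000011110
        00111110100
-       00111100111
-------------------
        00000001101

Method 2 - Add two's complement:
Two's complement of 00111100111: invert → 11000011000, add 1 → 11000011001
  00111110100
+ 11000011001
-------------
 100000001101  (end carry out of the top bit = 1)
Discarding the end carry: 00000001101
Decimal check:
  00111110100 = 256 + 128 + 64 + 32 + 16 + 4 = 500
  00111100111 = 256 + 128 + 64 + 32 + 4 + 2 + 1 = 487
  500 - 487 = 13, and 00000001101 = 8 + 4 + 1 = 13 ✓



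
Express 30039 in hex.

Using repeated division by 16 (digits 10–15 are A–F):
30039 ÷ 16 = 1877 remainder 7
1877 ÷ 16 = 117 remainder 5
117 ÷ 16 = 7 remainder 5
7 ÷ 16 = 0 remainder 7
Reading remainders bottom to top: 7557



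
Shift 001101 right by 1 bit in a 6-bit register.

Original: 001101 (decimal 13)
Shift right by 1 position
Drop the 1 low bit; fill with zero on the left
Result: 000110 (decimal 6)
Equivalent: 13 >> 1 = 13 ÷ 2^1 = 6



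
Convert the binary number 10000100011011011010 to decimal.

Sum of powers of 2 for each 1-bit:
2^1 + 2^3 + 2^4 + 2^6 + 2^7 + 2^9 + 2^10 + 2^14 + 2^19
= 2 + 8 + 16 + 64 + 128 + 512 + 1024 + 16384 + 524288
= 542426



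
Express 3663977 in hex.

Using repeated division by 16 (digits 10–15 are A–F):
3663977 ÷ 16 = 228998 remainder 9
228998 ÷ 16 = 14312 remainder 6
14312 ÷ 16 = 894 remainder 8
894 ÷ 16 = 55 remainder 14 (E)
55 ÷ 16 = 3 remainder 7
3 ÷ 16 = 0 remainder 3
Reading remainders bottom to top: 37E869



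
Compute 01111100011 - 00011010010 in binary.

Method 1 - Direct subtraction (column by column from the right: bit − bit − borrow-in; if negative, add 2 and borrow 1 from the next column):
borrow: 00000100000
        01111100011
-       00011010010
-------------------
        01100010001

Method 2 - Add two's complement:
Two's complement of 00011010010: invert → 11100101101, add 1 → 11100101110
  01111100011
+ 11100101110
-------------
 101100010001  (end carry out of the top bit = 1)
Discarding the end carry: 01100010001
Decimal check:
  01111100011 = 512 + 256 + 128 + 64 + 32 + 2 + 1 = 995
  00011010010 = 128 + 64 + 16 + 2 = 210
  995 - 210 = 785, and 01100010001 = 512 + 256 + 16 + 1 = 785 ✓



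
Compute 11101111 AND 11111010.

AND: 1 only when both bits are 1
  11101111
& 11111010
----------
  11101010
Decimal: 239 & 250 = 234



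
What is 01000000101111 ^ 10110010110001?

XOR: 1 when bits differ
  01000000101111
^ 10110010110001
----------------
  11110010011110
Decimal: 4143 ^ 11441 = 15518



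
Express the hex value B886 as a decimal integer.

Expand by place value (powers of 16):
Digit values: B = 11
B886 = 11 × 16^3 + 8 × 16^2 + 8 × 16^1 + 6 × 16^0
= 11 × 4096 + 8 × 256 + 8 × 16 + 6 × 1
= 45056 + 2048 + 128 + 6
= 47238



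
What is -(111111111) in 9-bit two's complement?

Original (sign bit 1, negative): 111111111
Step 1 - Invert all bits: 000000000
Step 2 - Add 1: 000000001
Verification: 111111111 + 000000001 = 1000000000; discarding the end carry (carry out of the top bit) leaves the 9-bit value 000000000, as required for x + (-x)



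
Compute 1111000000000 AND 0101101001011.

AND: 1 only when both bits are 1
  1111000000000
& 0101101001011
---------------
  0101000000000
Decimal: 7680 & 2891 = 2560



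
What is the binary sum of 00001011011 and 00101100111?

Add column by column from the right: bit + bit + carry-in; write the sum mod 2, carry 1 when the sum is 2 or 3.
carry:  00011111110
        00001011011
+       00101100111
-------------------
       000111000010
(the carry out of the leftmost column, 0, becomes the leading bit)
Decimal check:
  00001011011 = 64 + 16 + 8 + 2 + 1 = 91
  00101100111 = 256 + 64 + 32 + 4 + 2 + 1 = 359
  91 + 359 = 450, and 000111000010 = 256 + 128 + 64 + 2 = 450 ✓



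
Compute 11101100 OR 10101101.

OR: 1 when either bit is 1
  11101100
| 10101101
----------
  11101101
Decimal: 236 | 173 = 237



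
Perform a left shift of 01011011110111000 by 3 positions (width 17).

Original: 01011011110111000 (decimal 47032)
Shift left by 3 positions
Append 3 zeros on the right and drop the 3 high bits that overflow the 17-bit width
Result: 11011110111000000 (decimal 114112)
Equivalent: 47032 << 3 = 47032 × 2^3 = 376256, truncated to 17 bits = 114112



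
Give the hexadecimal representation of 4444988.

Using repeated division by 16 (digits 10–15 are A–F):
4444988 ÷ 16 = 277811 remainder 12 (C)
277811 ÷ 16 = 17363 remainder 3
17363 ÷ 16 = 1085 remainder 3
1085 ÷ 16 = 67 remainder 13 (D)
67 ÷ 16 = 4 remainder 3
4 ÷ 16 = 0 remainder 4
Reading remainders bottom to top: 43D33C



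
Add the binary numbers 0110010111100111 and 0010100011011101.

Add column by column from the right: bit + bit + carry-in; write the sum mod 2, carry 1 when the sum is 2 or 3.
carry:  1100001111111110
        0110010111100111
+       0010100011011101
------------------------
       01000111011000100
(the carry out of the leftmost column, 0, becomes the leading bit)
Decimal check:
  0110010111100111 = 16384 + 8192 + 1024 + 256 + 128 + 64 + 32 + 4 + 2 + 1 = 26087
  0010100011011101 = 8192 + 2048 + 128 + 64 + 16 + 8 + 4 + 1 = 10461
  26087 + 10461 = 36548, and 01000111011000100 = 32768 + 2048 + 1024 + 512 + 128 + 64 + 4 = 36548 ✓



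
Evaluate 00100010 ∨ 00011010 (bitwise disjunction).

OR: 1 when either bit is 1
  00100010
| 00011010
----------
  00111010
Decimal: 34 | 26 = 58



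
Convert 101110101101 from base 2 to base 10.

Sum of powers of 2 for each 1-bit:
2^0 + 2^2 + 2^3 + 2^5 + 2^7 + 2^8 + 2^9 + 2^11
= 1 + 4 + 8 + 32 + 128 + 256 + 512 + 2048
= 2989



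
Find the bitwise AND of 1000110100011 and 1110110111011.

AND: 1 only when both bits are 1
  1000110100011
& 1110110111011
---------------
  1000110100011
Decimal: 4515 & 7611 = 4515



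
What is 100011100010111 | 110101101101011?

OR: 1 when either bit is 1
  100011100010111
| 110101101101011
-----------------
  110111101111111
Decimal: 18199 | 27499 = 28543



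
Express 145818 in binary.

Using repeated division by 2:
145818 ÷ 2 = 72909 remainder 0
72909 ÷ 2 = 36454 remainder 1
36454 ÷ 2 = 18227 remainder 0
18227 ÷ 2 = 9113 remainder 1
9113 ÷ 2 = 4556 remainder 1
4556 ÷ 2 = 2278 remainder 0
2278 ÷ 2 = 1139 remainder 0
1139 ÷ 2 = 569 remainder 1
569 ÷ 2 = 284 remainder 1
284 ÷ 2 = 142 remainder 0
142 ÷ 2 = 71 remainder 0
71 ÷ 2 = 35 remainder 1
35 ÷ 2 = 17 remainder 1
17 ÷ 2 = 8 remainder 1
8 ÷ 2 = 4 remainder 0
4 ÷ 2 = 2 remainder 0
2 ÷ 2 = 1 remainder 0
1 ÷ 2 = 0 remainder 1
Reading remainders bottom to top: 100011100110011010



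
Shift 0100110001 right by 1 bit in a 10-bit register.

Original: 0100110001 (decimal 305)
Shift right by 1 position
Drop the 1 low bit; fill with zero on the left
Result: 0010011000 (decimal 152)
Equivalent: 305 >> 1 = 305 ÷ 2^1 = 152



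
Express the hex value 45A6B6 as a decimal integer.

Expand by place value (powers of 16):
Digit values: A = 10, B = 11
45A6B6 = 4 × 16^5 + 5 × 16^4 + 10 × 16^3 + 6 × 16^2 + 11 × 16^1 + 6 × 16^0
= 4 × 1048576 + 5 × 65536 + 10 × 4096 + 6 × 256 + 11 × 16 + 6 × 1
= 4194304 + 327680 + 40960 + 1536 + 176 + 6
= 4564662



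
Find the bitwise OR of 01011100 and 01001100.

OR: 1 when either bit is 1
  01011100
| 01001100
----------
  01011100
Decimal: 92 | 76 = 92



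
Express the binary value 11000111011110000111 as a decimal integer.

Sum of powers of 2 for each 1-bit:
2^0 + 2^1 + 2^2 + 2^7 + 2^8 + 2^9 + 2^10 + 2^12 + 2^13 + 2^14 + 2^18 + 2^19
= 1 + 2 + 4 + 128 + 256 + 512 + 1024 + 4096 + 8192 + 16384 + 262144 + 524288
= 817031



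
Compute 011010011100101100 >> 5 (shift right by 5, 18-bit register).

Original: 011010011100101100 (decimal 108332)
Shift right by 5 positions
Drop the 5 low bits; fill with zeros on the left
Result: 000000110100111001 (decimal 3385)
Equivalent: 108332 >> 5 = 108332 ÷ 2^5 = 3385



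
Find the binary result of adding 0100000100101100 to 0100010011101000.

Add column by column from the right: bit + bit + carry-in; write the sum mod 2, carry 1 when the sum is 2 or 3.
carry:  1000001111010000
        0100000100101100
+       0100010011101000
------------------------
       01000011000010100
(the carry out of the leftmost column, 0, becomes the leading bit)
Decimal check:
  0100000100101100 = 16384 + 256 + 32 + 8 + 4 = 16684
  0100010011101000 = 16384 + 1024 + 128 + 64 + 32 + 8 = 17640
  16684 + 17640 = 34324, and 01000011000010100 = 32768 + 1024 + 512 + 16 + 4 = 34324 ✓



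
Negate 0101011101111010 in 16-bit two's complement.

Original: 0101011101111010
Step 1 - Invert all bits: 1010100010000101
Step 2 - Add 1: 1010100010000110
Verification: 0101011101111010 + 1010100010000110 = 10000000000000000; discarding the end carry (carry out of the top bit) leaves the 16-bit value 0000000000000000, as required for x + (-x)



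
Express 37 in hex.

Using repeated division by 16 (digits 10–15 are A–F):
37 ÷ 16 = 2 remainder 5
2 ÷ 16 = 0 remainder 2
Reading remainders bottom to top: 25



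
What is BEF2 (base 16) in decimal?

Expand by place value (powers of 16):
Digit values: B = 11, E = 14, F = 15
BEF2 = 11 × 16^3 + 14 × 16^2 + 15 × 16^1 + 2 × 16^0
= 11 × 4096 + 14 × 256 + 15 × 16 + 2 × 1
= 45056 + 3584 + 240 + 2
= 48882



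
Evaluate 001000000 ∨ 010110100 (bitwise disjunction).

OR: 1 when either bit is 1
  001000000
| 010110100
-----------
  011110100
Decimal: 64 | 180 = 244



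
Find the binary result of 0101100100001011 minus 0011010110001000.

Method 1 - Direct subtraction (column by column from the right: bit − bit − borrow-in; if negative, add 2 and borrow 1 from the next column):
borrow: 0100111100000000
        0101100100001011
-       0011010110001000
------------------------
        0010001110000011

Method 2 - Add two's complement:
Two's complement of 0011010110001000: invert → 1100101001110111, add 1 → 1100101001111000
  0101100100001011
+ 1100101001111000
------------------
 10010001110000011  (end carry out of the top bit = 1)
Discarding the end carry: 0010001110000011
Decimal check:
  0101100100001011 = 16384 + 4096 + 2048 + 256 + 8 + 2 + 1 = 22795
  0011010110001000 = 8192 + 4096 + 1024 + 256 + 128 + 8 = 13704
  22795 - 13704 = 9091, and 0010001110000011 = 8192 + 512 + 256 + 128 + 2 + 1 = 9091 ✓



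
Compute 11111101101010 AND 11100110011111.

AND: 1 only when both bits are 1
  11111101101010
& 11100110011111
----------------
  11100100001010
Decimal: 16234 & 14751 = 14602



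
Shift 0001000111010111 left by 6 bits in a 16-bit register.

Original: 0001000111010111 (decimal 4567)
Shift left by 6 positions
Append 6 zeros on the right and drop the 6 high bits that overflow the 16-bit width
Result: 0111010111000000 (decimal 30144)
Equivalent: 4567 << 6 = 4567 × 2^6 = 292288, truncated to 16 bits = 30144



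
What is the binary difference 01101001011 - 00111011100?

Method 1 - Direct subtraction (column by column from the right: bit − bit − borrow-in; if negative, add 2 and borrow 1 from the next column):
borrow: 01111111000
        01101001011
-       00111011100
-------------------
        00101101111

Method 2 - Add two's complement:
Two's complement of 00111011100: invert → 11000100011, add 1 → 11000100100
  01101001011
+ 11000100100
-------------
 100101101111  (end carry out of the top bit = 1)
Discarding the end carry: 00101101111
Decimal check:
  01101001011 = 512 + 256 + 64 + 8 + 2 + 1 = 843
  00111011100 = 256 + 128 + 64 + 16 + 8 + 4 = 476
  843 - 476 = 367, and 00101101111 = 256 + 64 + 32 + 8 + 4 + 2 + 1 = 367 ✓



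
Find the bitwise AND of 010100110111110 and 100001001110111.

AND: 1 only when both bits are 1
  010100110111110
& 100001001110111
-----------------
  000000000110110
Decimal: 10686 & 17015 = 54



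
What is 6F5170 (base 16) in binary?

Convert each hex digit to 4 bits:
  6 = 0110
  F = 1111
  5 = 0101
  1 = 0001
  7 = 0111
  0 = 0000
Concatenate: 011011110101000101110000



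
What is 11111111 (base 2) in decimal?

Sum of powers of 2 for each 1-bit:
2^0 + 2^1 + 2^2 + 2^3 + 2^4 + 2^5 + 2^6 + 2^7
= 1 + 2 + 4 + 8 + 16 + 32 + 64 + 128
= 255



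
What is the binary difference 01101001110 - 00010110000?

Method 1 - Direct subtraction (column by column from the right: bit − bit − borrow-in; if negative, add 2 and borrow 1 from the next column):
borrow: 00101100000
        01101001110
-       00010110000
-------------------
        01010011110

Method 2 - Add two's complement:
Two's complement of 00010110000: invert → 11101001111, add 1 → 11101010000
  01101001110
+ 11101010000
-------------
 101010011110  (end carry out of the top bit = 1)
Discarding the end carry: 01010011110
Decimal check:
  01101001110 = 512 + 256 + 64 + 8 + 4 + 2 = 846
  00010110000 = 128 + 32 + 16 = 176
  846 - 176 = 670, and 01010011110 = 512 + 128 + 16 + 8 + 4 + 2 = 670 ✓



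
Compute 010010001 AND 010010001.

AND: 1 only when both bits are 1
  010010001
& 010010001
-----------
  010010001
Decimal: 145 & 145 = 145



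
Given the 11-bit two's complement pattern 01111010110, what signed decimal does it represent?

Binary: 01111010110
Sign bit: 0 (non-negative)
Read directly as an unsigned value:
01111010110 = 512 + 256 + 128 + 64 + 16 + 4 + 2 = 982
Value: 982



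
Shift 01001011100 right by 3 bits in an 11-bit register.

Original: 01001011100 (decimal 604)
Shift right by 3 positions
Drop the 3 low bits; fill with zeros on the left
Result: 00001001011 (decimal 75)
Equivalent: 604 >> 3 = 604 ÷ 2^3 = 75



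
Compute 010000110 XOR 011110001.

XOR: 1 when bits differ
  010000110
^ 011110001
-----------
  001110111
Decimal: 134 ^ 241 = 119



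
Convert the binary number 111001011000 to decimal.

Sum of powers of 2 for each 1-bit:
2^3 + 2^4 + 2^6 + 2^9 + 2^10 + 2^11
= 8 + 16 + 64 + 512 + 1024 + 2048
= 3672



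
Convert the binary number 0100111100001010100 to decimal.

Sum of powers of 2 for each 1-bit:
2^2 + 2^4 + 2^6 + 2^11 + 2^12 + 2^13 + 2^14 + 2^17
= 4 + 16 + 64 + 2048 + 4096 + 8192 + 16384 + 131072
= 161876



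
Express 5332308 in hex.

Using repeated division by 16 (digits 10–15 are A–F):
5332308 ÷ 16 = 333269 remainder 4
333269 ÷ 16 = 20829 remainder 5
20829 ÷ 16 = 1301 remainder 13 (D)
1301 ÷ 16 = 81 remainder 5
81 ÷ 16 = 5 remainder 1
5 ÷ 16 = 0 remainder 5
Reading remainders bottom to top: 515D54



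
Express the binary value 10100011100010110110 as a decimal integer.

Sum of powers of 2 for each 1-bit:
2^1 + 2^2 + 2^4 + 2^5 + 2^7 + 2^11 + 2^12 + 2^13 + 2^17 + 2^19
= 2 + 4 + 16 + 32 + 128 + 2048 + 4096 + 8192 + 131072 + 524288
= 669878



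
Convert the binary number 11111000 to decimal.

Sum of powers of 2 for each 1-bit:
2^3 + 2^4 + 2^5 + 2^6 + 2^7
= 8 + 16 + 32 + 64 + 128
= 248



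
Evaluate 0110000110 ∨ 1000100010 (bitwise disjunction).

OR: 1 when either bit is 1
  0110000110
| 1000100010
------------
  1110100110
Decimal: 390 | 546 = 934



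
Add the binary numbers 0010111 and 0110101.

Add column by column from the right: bit + bit + carry-in; write the sum mod 2, carry 1 when the sum is 2 or 3.
carry:  1101110
        0010111
+       0110101
---------------
       01001100
(the carry out of the leftmost column, 0, becomes the leading bit)
Decimal check:
  0010111 = 16 + 4 + 2 + 1 = 23
  0110101 = 32 + 16 + 4 + 1 = 53
  23 + 53 = 76, and 01001100 = 64 + 8 + 4 = 76 ✓



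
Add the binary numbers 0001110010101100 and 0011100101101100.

Add column by column from the right: bit + bit + carry-in; write the sum mod 2, carry 1 when the sum is 2 or 3.
carry:  0111001111011000
        0001110010101100
+       0011100101101100
------------------------
       00101011000011000
(the carry out of the leftmost column, 0, becomes the leading bit)
Decimal check:
  0001110010101100 = 4096 + 2048 + 1024 + 128 + 32 + 8 + 4 = 7340
  0011100101101100 = 8192 + 4096 + 2048 + 256 + 64 + 32 + 8 + 4 = 14700
  7340 + 14700 = 22040, and 00101011000011000 = 16384 + 4096 + 1024 + 512 + 16 + 8 = 22040 ✓



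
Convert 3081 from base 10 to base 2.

Using repeated division by 2:
3081 ÷ 2 = 1540 remainder 1
1540 ÷ 2 = 770 remainder 0
770 ÷ 2 = 385 remainder 0
385 ÷ 2 = 192 remainder 1
192 ÷ 2 = 96 remainder 0
96 ÷ 2 = 48 remainder 0
48 ÷ 2 = 24 remainder 0
24 ÷ 2 = 12 remainder 0
12 ÷ 2 = 6 remainder 0
6 ÷ 2 = 3 remainder 0
3 ÷ 2 = 1 remainder 1
1 ÷ 2 = 0 remainder 1
Reading remainders bottom to top: 110000001001



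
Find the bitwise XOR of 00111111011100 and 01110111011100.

XOR: 1 when bits differ
  00111111011100
^ 01110111011100
----------------
  01001000000000
Decimal: 4060 ^ 7644 = 4608



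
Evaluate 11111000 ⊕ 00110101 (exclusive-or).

XOR: 1 when bits differ
  11111000
^ 00110101
----------
  11001101
Decimal: 248 ^ 53 = 205



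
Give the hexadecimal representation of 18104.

Using repeated division by 16 (digits 10–15 are A–F):
18104 ÷ 16 = 1131 remainder 8
1131 ÷ 16 = 70 remainder 11 (B)
70 ÷ 16 = 4 remainder 6
4 ÷ 16 = 0 remainder 4
Reading remainders bottom to top: 46B8



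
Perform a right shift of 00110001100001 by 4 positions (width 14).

Original: 00110001100001 (decimal 3169)
Shift right by 4 positions
Drop the 4 low bits; fill with zeros on the left
Result: 00000011000110 (decimal 198)
Equivalent: 3169 >> 4 = 3169 ÷ 2^4 = 198



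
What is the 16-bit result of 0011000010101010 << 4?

Original: 0011000010101010 (decimal 12458)
Shift left by 4 positions
Append 4 zeros on the right and drop the 4 high bits that overflow the 16-bit width
Result: 0000101010100000 (decimal 2720)
Equivalent: 12458 << 4 = 12458 × 2^4 = 199328, truncated to 16 bits = 2720



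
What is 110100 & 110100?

AND: 1 only when both bits are 1
  110100
& 110100
--------
  110100
Decimal: 52 & 52 = 52



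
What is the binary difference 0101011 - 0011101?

Method 1 - Direct subtraction (column by column from the right: bit − bit − borrow-in; if negative, add 2 and borrow 1 from the next column):
borrow: 0111000
        0101011
-       0011101
---------------
        0001110

Method 2 - Add two's complement:
Two's complement of 0011101: invert → 1100010, add 1 → 1100011
  0101011
+ 1100011
---------
 10001110  (end carry out of the top bit = 1)
Discarding the end carry: 0001110
Decimal check:
  0101011 = 32 + 8 + 2 + 1 = 43
  0011101 = 16 + 8 + 4 + 1 = 29
  43 - 29 = 14, and 0001110 = 8 + 4 + 2 = 14 ✓



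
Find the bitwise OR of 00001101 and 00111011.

OR: 1 when either bit is 1
  00001101
| 00111011
----------
  00111111
Decimal: 13 | 59 = 63



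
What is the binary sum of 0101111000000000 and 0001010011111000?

Add column by column from the right: bit + bit + carry-in; write the sum mod 2, carry 1 when the sum is 2 or 3.
carry:  0011100000000000
        0101111000000000
+       0001010011111000
------------------------
       00111001011111000
(the carry out of the leftmost column, 0, becomes the leading bit)
Decimal check:
  0101111000000000 = 16384 + 4096 + 2048 + 1024 + 512 = 24064
  0001010011111000 = 4096 + 1024 + 128 + 64 + 32 + 16 + 8 = 5368
  24064 + 5368 = 29432, and 00111001011111000 = 16384 + 8192 + 4096 + 512 + 128 + 64 + 32 + 16 + 8 = 29432 ✓



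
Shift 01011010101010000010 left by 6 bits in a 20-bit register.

Original: 01011010101010000010 (decimal 371330)
Shift left by 6 positions
Append 6 zeros on the right and drop the 6 high bits that overflow the 20-bit width
Result: 10101010000010000000 (decimal 696448)
Equivalent: 371330 << 6 = 371330 × 2^6 = 23765120, truncated to 20 bits = 696448



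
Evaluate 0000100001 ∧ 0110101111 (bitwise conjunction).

AND: 1 only when both bits are 1
  0000100001
& 0110101111
------------
  0000100001
Decimal: 33 & 431 = 33



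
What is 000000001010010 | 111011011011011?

OR: 1 when either bit is 1
  000000001010010
| 111011011011011
-----------------
  111011011011011
Decimal: 82 | 30427 = 30427



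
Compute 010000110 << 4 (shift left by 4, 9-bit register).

Original: 010000110 (decimal 134)
Shift left by 4 positions
Append 4 zeros on the right and drop the 4 high bits that overflow the 9-bit width
Result: 001100000 (decimal 96)
Equivalent: 134 << 4 = 134 × 2^4 = 2144, truncated to 9 bits = 96



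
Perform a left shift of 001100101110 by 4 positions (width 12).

Original: 001100101110 (decimal 814)
Shift left by 4 positions
Append 4 zeros on the right and drop the 4 high bits that overflow the 12-bit width
Result: 001011100000 (decimal 736)
Equivalent: 814 << 4 = 814 × 2^4 = 13024, truncated to 12 bits = 736



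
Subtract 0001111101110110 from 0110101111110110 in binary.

Method 1 - Direct subtraction (column by column from the right: bit − bit − borrow-in; if negative, add 2 and borrow 1 from the next column):
borrow: 0011100000000000
        0110101111110110
-       0001111101110110
------------------------
        0100110010000000

Method 2 - Add two's complement:
Two's complement of 0001111101110110: invert → 1110000010001001, add 1 → 1110000010001010
  0110101111110110
+ 1110000010001010
------------------
 10100110010000000  (end carry out of the top bit = 1)
Discarding the end carry: 0100110010000000
Decimal check:
  0110101111110110 = 16384 + 8192 + 2048 + 512 + 256 + 128 + 64 + 32 + 16 + 4 + 2 = 27638
  0001111101110110 = 4096 + 2048 + 1024 + 512 + 256 + 64 + 32 + 16 + 4 + 2 = 8054
  27638 - 8054 = 19584, and 0100110010000000 = 16384 + 2048 + 1024 + 128 = 19584 ✓



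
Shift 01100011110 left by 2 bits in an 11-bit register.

Original: 01100011110 (decimal 798)
Shift left by 2 positions
Append 2 zeros on the right and drop the 2 high bits that overflow the 11-bit width
Result: 10001111000 (decimal 1144)
Equivalent: 798 << 2 = 798 × 2^2 = 3192, truncated to 11 bits = 1144



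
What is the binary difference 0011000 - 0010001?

Method 1 - Direct subtraction (column by column from the right: bit − bit − borrow-in; if negative, add 2 and borrow 1 from the next column):
borrow: 0001110
        0011000
-       0010001
---------------
        0000111

Method 2 - Add two's complement:
Two's complement of 0010001: invert → 1101110, add 1 → 1101111
  0011000
+ 1101111
---------
 10000111  (end carry out of the top bit = 1)
Discarding the end carry: 0000111
Decimal check:
  0011000 = 16 + 8 = 24
  0010001 = 16 + 1 = 17
  24 - 17 = 7, and 0000111 = 4 + 2 + 1 = 7 ✓



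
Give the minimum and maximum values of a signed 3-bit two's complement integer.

For 3-bit two's complement:
Minimum: -2^2 = -4
Maximum: 2^2 - 1 = 3



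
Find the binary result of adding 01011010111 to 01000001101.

Add column by column from the right: bit + bit + carry-in; write the sum mod 2, carry 1 when the sum is 2 or 3.
carry:  10000111110
        01011010111
+       01000001101
-------------------
       010011100100
(the carry out of the leftmost column, 0, becomes the leading bit)
Decimal check:
  01011010111 = 512 + 128 + 64 + 16 + 4 + 2 + 1 = 727
  01000001101 = 512 + 8 + 4 + 1 = 525
  727 + 525 = 1252, and 010011100100 = 1024 + 128 + 64 + 32 + 4 = 1252 ✓



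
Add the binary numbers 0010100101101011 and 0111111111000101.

Add column by column from the right: bit + bit + carry-in; write the sum mod 2, carry 1 when the sum is 2 or 3.
carry:  1111111110011110
        0010100101101011
+       0111111111000101
------------------------
       01010100100110000
(the carry out of the leftmost column, 0, becomes the leading bit)
Decimal check:
  0010100101101011 = 8192 + 2048 + 256 + 64 + 32 + 8 + 2 + 1 = 10603
  0111111111000101 = 16384 + 8192 + 4096 + 2048 + 1024 + 512 + 256 + 128 + 64 + 4 + 1 = 32709
  10603 + 32709 = 43312, and 01010100100110000 = 32768 + 8192 + 2048 + 256 + 32 + 16 = 43312 ✓



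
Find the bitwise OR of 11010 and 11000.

OR: 1 when either bit is 1
  11010
| 11000
-------
  11010
Decimal: 26 | 24 = 26



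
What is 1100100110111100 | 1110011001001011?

OR: 1 when either bit is 1
  1100100110111100
| 1110011001001011
------------------
  1110111111111111
Decimal: 51644 | 58955 = 61439



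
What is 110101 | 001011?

OR: 1 when either bit is 1
  110101
| 001011
--------
  111111
Decimal: 53 | 11 = 63



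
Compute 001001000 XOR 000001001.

XOR: 1 when bits differ
  001001000
^ 000001001
-----------
  001000001
Decimal: 72 ^ 9 = 65



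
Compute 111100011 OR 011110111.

OR: 1 when either bit is 1
  111100011
| 011110111
-----------
  111110111
Decimal: 483 | 247 = 503



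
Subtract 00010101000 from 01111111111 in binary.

Method 1 - Direct subtraction (column by column from the right: bit − bit − borrow-in; if negative, add 2 and borrow 1 from the next column):
borrow: 00000000000
        01111111111
-       00010101000
-------------------
        01101010111

Method 2 - Add two's complement:
Two's complement of 00010101000: invert → 11101010111, add 1 → 11101011000
  01111111111
+ 11101011000
-------------
 101101010111  (end carry out of the top bit = 1)
Discarding the end carry: 01101010111
Decimal check:
  01111111111 = 512 + 256 + 128 + 64 + 32 + 16 + 8 + 4 + 2 + 1 = 1023
  00010101000 = 128 + 32 + 8 = 168
  1023 - 168 = 855, and 01101010111 = 512 + 256 + 64 + 16 + 4 + 2 + 1 = 855 ✓



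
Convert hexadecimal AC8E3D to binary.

Convert each hex digit to 4 bits:
  A = 1010
  C = 1100
  8 = 1000
  E = 1110
  3 = 0011
  D = 1101
Concatenate: 101011001000111000111101



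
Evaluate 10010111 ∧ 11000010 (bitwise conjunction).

AND: 1 only when both bits are 1
  10010111
& 11000010
----------
  10000010
Decimal: 151 & 194 = 130



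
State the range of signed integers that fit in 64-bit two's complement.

For 64-bit two's complement:
Minimum: -2^63 = -9223372036854775808
Maximum: 2^63 - 1 = 9223372036854775807



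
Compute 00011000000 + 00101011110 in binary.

Add column by column from the right: bit + bit + carry-in; write the sum mod 2, carry 1 when the sum is 2 or 3.
carry:  01110000000
        00011000000
+       00101011110
-------------------
       001000011110
(the carry out of the leftmost column, 0, becomes the leading bit)
Decimal check:
  00011000000 = 128 + 64 = 192
  00101011110 = 256 + 64 + 16 + 8 + 4 + 2 = 350
  192 + 350 = 542, and 001000011110 = 512 + 16 + 8 + 4 + 2 = 542 ✓



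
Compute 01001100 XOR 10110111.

XOR: 1 when bits differ
  01001100
^ 10110111
----------
  11111011
Decimal: 76 ^ 183 = 251



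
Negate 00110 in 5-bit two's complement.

Original: 00110
Step 1 - Invert all bits: 11001
Step 2 - Add 1: 11010
Verification: 00110 + 11010 = 100000; discarding the end carry (carry out of the top bit) leaves the 5-bit value 00000, as required for x + (-x)



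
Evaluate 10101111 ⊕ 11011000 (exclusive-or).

XOR: 1 when bits differ
  10101111
^ 11011000
----------
  01110111
Decimal: 175 ^ 216 = 119



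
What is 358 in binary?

Using repeated division by 2:
358 ÷ 2 = 179 remainder 0
179 ÷ 2 = 89 remainder 1
89 ÷ 2 = 44 remainder 1
44 ÷ 2 = 22 remainder 0
22 ÷ 2 = 11 remainder 0
11 ÷ 2 = 5 remainder 1
5 ÷ 2 = 2 remainder 1
2 ÷ 2 = 1 remainder 0
1 ÷ 2 = 0 remainder 1
Reading remainders bottom to top: 101100110



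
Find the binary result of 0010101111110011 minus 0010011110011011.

Method 1 - Direct subtraction (column by column from the right: bit − bit − borrow-in; if negative, add 2 and borrow 1 from the next column):
borrow: 0000100000110000
        0010101111110011
-       0010011110011011
------------------------
        0000010001011000

Method 2 - Add two's complement:
Two's complement of 0010011110011011: invert → 1101100001100100, add 1 → 1101100001100101
  0010101111110011
+ 1101100001100101
------------------
 10000010001011000  (end carry out of the top bit = 1)
Discarding the end carry: 0000010001011000
Decimal check:
  0010101111110011 = 8192 + 2048 + 512 + 256 + 128 + 64 + 32 + 16 + 2 + 1 = 11251
  0010011110011011 = 8192 + 1024 + 512 + 256 + 128 + 16 + 8 + 2 + 1 = 10139
  11251 - 10139 = 1112, and 0000010001011000 = 1024 + 64 + 16 + 8 = 1112 ✓



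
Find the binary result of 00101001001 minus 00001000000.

Method 1 - Direct subtraction (column by column from the right: bit − bit − borrow-in; if negative, add 2 and borrow 1 from the next column):
borrow: 00000000000
        00101001001
-       00001000000
-------------------
        00100001001

Method 2 - Add two's complement:
Two's complement of 00001000000: invert → 11110111111, add 1 → 11111000000
  00101001001
+ 11111000000
-------------
 100100001001  (end carry out of the top bit = 1)
Discarding the end carry: 00100001001
Decimal check:
  00101001001 = 256 + 64 + 8 + 1 = 329
  00001000000 = 64
  329 - 64 = 265, and 00100001001 = 256 + 8 + 1 = 265 ✓



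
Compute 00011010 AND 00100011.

AND: 1 only when both bits are 1
  00011010
& 00100011
----------
  00000010
Decimal: 26 & 35 = 2



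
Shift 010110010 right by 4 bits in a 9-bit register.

Original: 010110010 (decimal 178)
Shift right by 4 positions
Drop the 4 low bits; fill with zeros on the left
Result: 000001011 (decimal 11)
Equivalent: 178 >> 4 = 178 ÷ 2^4 = 11



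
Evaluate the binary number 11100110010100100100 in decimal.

Sum of powers of 2 for each 1-bit:
2^2 + 2^5 + 2^8 + 2^10 + 2^13 + 2^14 + 2^17 + 2^18 + 2^19
= 4 + 32 + 256 + 1024 + 8192 + 16384 + 131072 + 262144 + 524288
= 943396



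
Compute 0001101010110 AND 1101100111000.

AND: 1 only when both bits are 1
  0001101010110
& 1101100111000
---------------
  0001100010000
Decimal: 854 & 6968 = 784



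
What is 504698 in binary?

Using repeated division by 2:
504698 ÷ 2 = 252349 remainder 0
252349 ÷ 2 = 126174 remainder 1
126174 ÷ 2 = 63087 remainder 0
63087 ÷ 2 = 31543 remainder 1
31543 ÷ 2 = 15771 remainder 1
15771 ÷ 2 = 7885 remainder 1
7885 ÷ 2 = 3942 remainder 1
3942 ÷ 2 = 1971 remainder 0
1971 ÷ 2 = 985 remainder 1
985 ÷ 2 = 492 remainder 1
492 ÷ 2 = 246 remainder 0
246 ÷ 2 = 123 remainder 0
123 ÷ 2 = 61 remainder 1
61 ÷ 2 = 30 remainder 1
30 ÷ 2 = 15 remainder 0
15 ÷ 2 = 7 remainder 1
7 ÷ 2 = 3 remainder 1
3 ÷ 2 = 1 remainder 1
1 ÷ 2 = 0 remainder 1
Reading remainders bottom to top: 1111011001101111010



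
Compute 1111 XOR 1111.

XOR: 1 when bits differ
  1111
^ 1111
------
  0000
Decimal: 15 ^ 15 = 0



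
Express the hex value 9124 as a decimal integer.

Expand by place value (powers of 16):
9124 = 9 × 16^3 + 1 × 16^2 + 2 × 16^1 + 4 × 16^0
= 9 × 4096 + 1 × 256 + 2 × 16 + 4 × 1
= 36864 + 256 + 32 + 4
= 37156



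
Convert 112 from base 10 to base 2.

Using repeated division by 2:
112 ÷ 2 = 56 remainder 0
56 ÷ 2 = 28 remainder 0
28 ÷ 2 = 14 remainder 0
14 ÷ 2 = 7 remainder 0
7 ÷ 2 = 3 remainder 1
3 ÷ 2 = 1 remainder 1
1 ÷ 2 = 0 remainder 1
Reading remainders bottom to top: 1110000



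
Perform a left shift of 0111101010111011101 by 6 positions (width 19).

Original: 0111101010111011101 (decimal 251357)
Shift left by 6 positions
Append 6 zeros on the right and drop the 6 high bits that overflow the 19-bit width
Result: 1010111011101000000 (decimal 358208)
Equivalent: 251357 << 6 = 251357 × 2^6 = 16086848, truncated to 19 bits = 358208



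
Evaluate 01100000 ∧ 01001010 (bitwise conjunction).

AND: 1 only when both bits are 1
  01100000
& 01001010
----------
  01000000
Decimal: 96 & 74 = 64



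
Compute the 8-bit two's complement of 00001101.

Original: 00001101
Step 1 - Invert all bits: 11110010
Step 2 - Add 1: 11110011
Verification: 00001101 + 11110011 = 100000000; discarding the end carry (carry out of the top bit) leaves the 8-bit value 00000000, as required for x + (-x)



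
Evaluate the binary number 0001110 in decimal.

Sum of powers of 2 for each 1-bit:
2^1 + 2^2 + 2^3
= 2 + 4 + 8
= 14



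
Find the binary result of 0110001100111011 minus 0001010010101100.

Method 1 - Direct subtraction (column by column from the right: bit − bit − borrow-in; if negative, add 2 and borrow 1 from the next column):
borrow: 0011100100011000
        0110001100111011
-       0001010010101100
------------------------
        0100111010001111

Method 2 - Add two's complement:
Two's complement of 0001010010101100: invert → 1110101101010011, add 1 → 1110101101010100
  0110001100111011
+ 1110101101010100
------------------
 10100111010001111  (end carry out of the top bit = 1)
Discarding the end carry: 0100111010001111
Decimal check:
  0110001100111011 = 16384 + 8192 + 512 + 256 + 32 + 16 + 8 + 2 + 1 = 25403
  0001010010101100 = 4096 + 1024 + 128 + 32 + 8 + 4 = 5292
  25403 - 5292 = 20111, and 0100111010001111 = 16384 + 2048 + 1024 + 512 + 128 + 8 + 4 + 2 + 1 = 20111 ✓



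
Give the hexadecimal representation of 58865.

Using repeated division by 16 (digits 10–15 are A–F):
58865 ÷ 16 = 3679 remainder 1
3679 ÷ 16 = 229 remainder 15 (F)
229 ÷ 16 = 14 remainder 5
14 ÷ 16 = 0 remainder 14 (E)
Reading remainders bottom to top: E5F1



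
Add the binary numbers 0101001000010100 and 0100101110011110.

Add column by column from the right: bit + bit + carry-in; write the sum mod 2, carry 1 when the sum is 2 or 3.
carry:  1000010000111000
        0101001000010100
+       0100101110011110
------------------------
       01001110110110010
(the carry out of the leftmost column, 0, becomes the leading bit)
Decimal check:
  0101001000010100 = 16384 + 4096 + 512 + 16 + 4 = 21012
  0100101110011110 = 16384 + 2048 + 512 + 256 + 128 + 16 + 8 + 4 + 2 = 19358
  21012 + 19358 = 40370, and 01001110110110010 = 32768 + 4096 + 2048 + 1024 + 256 + 128 + 32 + 16 + 2 = 40370 ✓



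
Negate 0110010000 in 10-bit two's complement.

Original: 0110010000
Step 1 - Invert all bits: 1001101111
Step 2 - Add 1: 1001110000
Verification: 0110010000 + 1001110000 = 10000000000; discarding the end carry (carry out of the top bit) leaves the 10-bit value 0000000000, as required for x + (-x)



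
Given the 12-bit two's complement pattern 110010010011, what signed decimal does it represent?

Binary: 110010010011
Sign bit: 1 (negative)
Invert: 001101101100
Add 1:  001101101101
Magnitude: 001101101101 = 512 + 256 + 64 + 32 + 8 + 4 + 1 = 877
Value: -877



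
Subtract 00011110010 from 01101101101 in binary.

Method 1 - Direct subtraction (column by column from the right: bit − bit − borrow-in; if negative, add 2 and borrow 1 from the next column):
borrow: 00111100100
        01101101101
-       00011110010
-------------------
        01001111011

Method 2 - Add two's complement:
Two's complement of 00011110010: invert → 11100001101, add 1 → 11100001110
  01101101101
+ 11100001110
-------------
 101001111011  (end carry out of the top bit = 1)
Discarding the end carry: 01001111011
Decimal check:
  01101101101 = 512 + 256 + 64 + 32 + 8 + 4 + 1 = 877
  00011110010 = 128 + 64 + 32 + 16 + 2 = 242
  877 - 242 = 635, and 01001111011 = 512 + 64 + 32 + 16 + 8 + 2 + 1 = 635 ✓



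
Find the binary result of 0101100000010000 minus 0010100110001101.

Method 1 - Direct subtraction (column by column from the right: bit − bit − borrow-in; if negative, add 2 and borrow 1 from the next column):
borrow: 0101111100011110
        0101100000010000
-       0010100110001101
------------------------
        0010111010000011

Method 2 - Add two's complement:
Two's complement of 0010100110001101: invert → 1101011001110010, add 1 → 1101011001110011
  0101100000010000
+ 1101011001110011
------------------
 10010111010000011  (end carry out of the top bit = 1)
Discarding the end carry: 0010111010000011
Decimal check:
  0101100000010000 = 16384 + 4096 + 2048 + 16 = 22544
  0010100110001101 = 8192 + 2048 + 256 + 128 + 8 + 4 + 1 = 10637
  22544 - 10637 = 11907, and 0010111010000011 = 8192 + 2048 + 1024 + 512 + 128 + 2 + 1 = 11907 ✓

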